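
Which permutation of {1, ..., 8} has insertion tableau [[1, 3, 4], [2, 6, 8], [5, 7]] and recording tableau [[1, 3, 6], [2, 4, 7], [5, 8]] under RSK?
5 2 7 3 1 8 6 4

Reverse the RSK construction: for i from n down to 1, find the cell of Q containing i, remove the entry at that cell from P, and reverse-bump it up through P; the value ejected from row 1 is w(i).

Step i=8: Q has 8 at row 3, column 2; remove 7 from row 3 of P and reverse-bump: 7 enters row 2 and ejects 6; 6 enters row 1 and ejects 4. So w(8) = 4. P is now [[1, 3, 6], [2, 7, 8], [5]].
Step i=7: Q has 7 at row 2, column 3; remove 8 from row 2 of P and reverse-bump: 8 enters row 1 and ejects 6. So w(7) = 6. P is now [[1, 3, 8], [2, 7], [5]].
Step i=6: Q has 6 at row 1, column 3; remove that cell from P, ejecting 8. So w(6) = 8. P is now [[1, 3], [2, 7], [5]].
Step i=5: Q has 5 at row 3, column 1; remove 5 from row 3 of P and reverse-bump: 5 enters row 2 and ejects 2; 2 enters row 1 and ejects 1. So w(5) = 1. P is now [[2, 3], [5, 7]].
Step i=4: Q has 4 at row 2, column 2; remove 7 from row 2 of P and reverse-bump: 7 enters row 1 and ejects 3. So w(4) = 3. P is now [[2, 7], [5]].
Step i=3: Q has 3 at row 1, column 2; remove that cell from P, ejecting 7. So w(3) = 7. P is now [[2], [5]].
Step i=2: Q has 2 at row 2, column 1; remove 5 from row 2 of P and reverse-bump: 5 enters row 1 and ejects 2. So w(2) = 2. P is now [[5]].
Step i=1: Q has 1 at row 1, column 1; remove that cell from P, ejecting 5. So w(1) = 5. P is now [].

So w = 5 2 7 3 1 8 6 4.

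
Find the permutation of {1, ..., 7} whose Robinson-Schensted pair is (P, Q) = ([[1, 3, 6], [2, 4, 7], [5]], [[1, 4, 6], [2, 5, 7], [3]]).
5 2 1 4 3 7 6

Reverse the RSK construction: for i from n down to 1, find the cell of Q containing i, remove the entry at that cell from P, and reverse-bump it up through P; the value ejected from row 1 is w(i).

Step i=7: Q has 7 at row 2, column 3; remove 7 from row 2 of P and reverse-bump: 7 enters row 1 and ejects 6. So w(7) = 6. P is now [[1, 3, 7], [2, 4], [5]].
Step i=6: Q has 6 at row 1, column 3; remove that cell from P, ejecting 7. So w(6) = 7. P is now [[1, 3], [2, 4], [5]].
Step i=5: Q has 5 at row 2, column 2; remove 4 from row 2 of P and reverse-bump: 4 enters row 1 and ejects 3. So w(5) = 3. P is now [[1, 4], [2], [5]].
Step i=4: Q has 4 at row 1, column 2; remove that cell from P, ejecting 4. So w(4) = 4. P is now [[1], [2], [5]].
Step i=3: Q has 3 at row 3, column 1; remove 5 from row 3 of P and reverse-bump: 5 enters row 2 and ejects 2; 2 enters row 1 and ejects 1. So w(3) = 1. P is now [[2], [5]].
Step i=2: Q has 2 at row 2, column 1; remove 5 from row 2 of P and reverse-bump: 5 enters row 1 and ejects 2. So w(2) = 2. P is now [[5]].
Step i=1: Q has 1 at row 1, column 1; remove that cell from P, ejecting 5. So w(1) = 5. P is now [].

So w = 5 2 1 4 3 7 6.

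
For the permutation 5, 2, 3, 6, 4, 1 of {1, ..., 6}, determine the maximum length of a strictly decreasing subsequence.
3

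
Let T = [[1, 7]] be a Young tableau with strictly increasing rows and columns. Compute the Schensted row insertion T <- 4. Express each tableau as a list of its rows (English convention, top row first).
[[1, 4], [7]]

In row 1, 4 replaces 7 (the leftmost entry greater than 4); 7 is bumped to row 2. 7 starts a new row 2. The new tableau is [[1, 4], [7]].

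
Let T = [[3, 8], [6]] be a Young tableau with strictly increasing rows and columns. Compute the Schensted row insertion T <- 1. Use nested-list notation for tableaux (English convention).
[[1, 8], [3], [6]]

In row 1, 1 replaces 3 (the leftmost entry greater than 1); 3 is bumped to row 2. In row 2, 3 replaces 6 (the leftmost entry greater than 3); 6 is bumped to row 3. 6 starts a new row 3. The new tableau is [[1, 8], [3], [6]].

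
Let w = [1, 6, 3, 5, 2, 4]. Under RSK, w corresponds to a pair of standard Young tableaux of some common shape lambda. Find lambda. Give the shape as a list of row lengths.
Row-insert each entry into an empty tableau.

After inserting 1: P = [[1]].
After inserting 6: P = [[1, 6]].
After inserting 3: P = [[1, 3], [6]].
After inserting 5: P = [[1, 3, 5], [6]].
After inserting 2: P = [[1, 2, 5], [3], [6]].
After inserting 4: P = [[1, 2, 4], [3, 5], [6]].

The final insertion tableau P = [[1, 2, 4], [3, 5], [6]] has shape [3, 2, 1].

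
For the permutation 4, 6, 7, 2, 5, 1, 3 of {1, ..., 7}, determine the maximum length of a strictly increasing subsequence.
3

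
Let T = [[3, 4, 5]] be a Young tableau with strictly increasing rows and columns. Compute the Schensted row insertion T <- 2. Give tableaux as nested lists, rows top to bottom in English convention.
[[2, 4, 5], [3]]

In row 1, 2 replaces 3 (the leftmost entry greater than 2); 3 is bumped to row 2. 3 starts a new row 2. The new tableau is [[2, 4, 5], [3]].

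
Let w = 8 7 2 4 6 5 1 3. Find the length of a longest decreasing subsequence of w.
5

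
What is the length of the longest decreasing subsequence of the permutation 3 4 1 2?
2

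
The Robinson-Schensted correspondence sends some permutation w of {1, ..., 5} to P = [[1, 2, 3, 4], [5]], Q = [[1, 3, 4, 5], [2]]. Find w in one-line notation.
5 1 2 3 4

Reverse the RSK construction: for i from n down to 1, find the cell of Q containing i, remove the entry at that cell from P, and reverse-bump it up through P; the value ejected from row 1 is w(i).

Step i=5: Q has 5 at row 1, column 4; remove that cell from P, ejecting 4. So w(5) = 4. P is now [[1, 2, 3], [5]].
Step i=4: Q has 4 at row 1, column 3; remove that cell from P, ejecting 3. So w(4) = 3. P is now [[1, 2], [5]].
Step i=3: Q has 3 at row 1, column 2; remove that cell from P, ejecting 2. So w(3) = 2. P is now [[1], [5]].
Step i=2: Q has 2 at row 2, column 1; remove 5 from row 2 of P and reverse-bump: 5 enters row 1 and ejects 1. So w(2) = 1. P is now [[5]].
Step i=1: Q has 1 at row 1, column 1; remove that cell from P, ejecting 5. So w(1) = 5. P is now [].

So w = 5 1 2 3 4.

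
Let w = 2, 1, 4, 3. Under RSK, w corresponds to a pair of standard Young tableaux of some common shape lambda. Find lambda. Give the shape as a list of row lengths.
[2, 2]

RSK row insertion gives P = [[1, 3], [2, 4]], which has shape [2, 2].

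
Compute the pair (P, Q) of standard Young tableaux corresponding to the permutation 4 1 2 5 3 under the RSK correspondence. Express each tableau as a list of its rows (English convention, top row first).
Insert each entry of the permutation into P by Schensted row insertion, recording in Q the position of each new cell.

Insert 4: appended to row 1. P = [[4]], Q = [[1]].
Insert 1: 1 bumps 4 from row 1; 4 starts row 2. P = [[1], [4]], Q = [[1], [2]].
Insert 2: appended to row 1. P = [[1, 2], [4]], Q = [[1, 3], [2]].
Insert 5: appended to row 1. P = [[1, 2, 5], [4]], Q = [[1, 3, 4], [2]].
Insert 3: 3 bumps 5 from row 1; 5 appends to row 2. P = [[1, 2, 3], [4, 5]], Q = [[1, 3, 4], [2, 5]].

So P = [[1, 2, 3], [4, 5]], Q = [[1, 3, 4], [2, 5]].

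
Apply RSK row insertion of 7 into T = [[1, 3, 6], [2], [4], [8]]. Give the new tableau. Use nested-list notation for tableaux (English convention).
[[1, 3, 6, 7], [2], [4], [8]]

7 is larger than every entry of row 1, so it is appended to row 1. The new tableau is [[1, 3, 6, 7], [2], [4], [8]].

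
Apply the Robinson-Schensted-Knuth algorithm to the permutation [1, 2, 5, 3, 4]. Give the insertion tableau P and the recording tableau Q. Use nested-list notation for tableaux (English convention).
P = [[1, 2, 3, 4], [5]], Q = [[1, 2, 3, 5], [4]]

Insert each entry of the permutation into P by Schensted row insertion, recording in Q the position of each new cell.

Insert 1: appended to row 1. P = [[1]].
Insert 2: appended to row 1. P = [[1, 2]].
Insert 5: appended to row 1. P = [[1, 2, 5]].
Insert 3: 3 bumps 5 from row 1; 5 starts row 2. P = [[1, 2, 3], [5]].
Insert 4: appended to row 1. P = [[1, 2, 3, 4], [5]].

So P = [[1, 2, 3, 4], [5]], Q = [[1, 2, 3, 5], [4]].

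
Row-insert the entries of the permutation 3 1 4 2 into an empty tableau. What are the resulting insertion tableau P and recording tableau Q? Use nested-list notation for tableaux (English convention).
P = [[1, 2], [3, 4]], Q = [[1, 3], [2, 4]]

Insert each entry of the permutation into P by Schensted row insertion, recording in Q the position of each new cell.

Insert 3: appended to row 1. P = [[3]].
Insert 1: 1 bumps 3 from row 1; 3 starts row 2. P = [[1], [3]].
Insert 4: appended to row 1. P = [[1, 4], [3]].
Insert 2: 2 bumps 4 from row 1; 4 appends to row 2. P = [[1, 2], [3, 4]].

So P = [[1, 2], [3, 4]], Q = [[1, 3], [2, 4]].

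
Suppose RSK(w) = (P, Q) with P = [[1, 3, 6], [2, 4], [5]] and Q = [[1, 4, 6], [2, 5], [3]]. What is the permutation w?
Reverse RSK: for i = n, n-1, ..., 1, locate i in Q, remove the corresponding corner cell from P, and reverse-bump its entry up through P; the value ejected from row 1 is w(i).

So w = 5 2 1 4 3 6.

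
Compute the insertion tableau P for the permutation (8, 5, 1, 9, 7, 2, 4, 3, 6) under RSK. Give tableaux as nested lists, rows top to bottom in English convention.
Insert 8: appended to row 1. P = [[8]].
Insert 5: 5 bumps 8 from row 1; 8 starts row 2. P = [[5], [8]].
Insert 1: 1 bumps 5 from row 1; 5 bumps 8 from row 2; 8 starts row 3. P = [[1], [5], [8]].
Insert 9: appended to row 1. P = [[1, 9], [5], [8]].
Insert 7: 7 bumps 9 from row 1; 9 appends to row 2. P = [[1, 7], [5, 9], [8]].
Insert 2: 2 bumps 7 from row 1; 7 bumps 9 from row 2; 9 appends to row 3. P = [[1, 2], [5, 7], [8, 9]].
Insert 4: appended to row 1. P = [[1, 2, 4], [5, 7], [8, 9]].
Insert 3: 3 bumps 4 from row 1; 4 bumps 5 from row 2; 5 bumps 8 from row 3; 8 starts row 4. P = [[1, 2, 3], [4, 7], [5, 9], [8]].
Insert 6: appended to row 1. P = [[1, 2, 3, 6], [4, 7], [5, 9], [8]].

So P = [[1, 2, 3, 6], [4, 7], [5, 9], [8]].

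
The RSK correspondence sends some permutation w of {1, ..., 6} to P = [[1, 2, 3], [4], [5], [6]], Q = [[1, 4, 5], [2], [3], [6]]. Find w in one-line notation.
6 5 1 2 4 3

Reverse the RSK construction: for i from n down to 1, find the cell of Q containing i, remove the entry at that cell from P, and reverse-bump it up through P; the value ejected from row 1 is w(i).

Step i=6: Q has 6 at row 4, column 1; remove 6 from row 4 of P and reverse-bump: 6 enters row 3 and ejects 5; 5 enters row 2 and ejects 4; 4 enters row 1 and ejects 3. So w(6) = 3. P is now [[1, 2, 4], [5], [6]].
Step i=5: Q has 5 at row 1, column 3; remove that cell from P, ejecting 4. So w(5) = 4. P is now [[1, 2], [5], [6]].
Step i=4: Q has 4 at row 1, column 2; remove that cell from P, ejecting 2. So w(4) = 2. P is now [[1], [5], [6]].
Step i=3: Q has 3 at row 3, column 1; remove 6 from row 3 of P and reverse-bump: 6 enters row 2 and ejects 5; 5 enters row 1 and ejects 1. So w(3) = 1. P is now [[5], [6]].
Step i=2: Q has 2 at row 2, column 1; remove 6 from row 2 of P and reverse-bump: 6 enters row 1 and ejects 5. So w(2) = 5. P is now [[6]].
Step i=1: Q has 1 at row 1, column 1; remove that cell from P, ejecting 6. So w(1) = 6. P is now [].

So w = 6 5 1 2 4 3.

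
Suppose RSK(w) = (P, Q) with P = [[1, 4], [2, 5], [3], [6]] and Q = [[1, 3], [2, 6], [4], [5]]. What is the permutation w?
6 3 5 2 1 4

Reverse the RSK construction: for i from n down to 1, find the cell of Q containing i, remove the entry at that cell from P, and reverse-bump it up through P; the value ejected from row 1 is w(i).

Step i=6: Q has 6 at row 2, column 2; remove 5 from row 2 of P and reverse-bump: 5 enters row 1 and ejects 4. So w(6) = 4. P is now [[1, 5], [2], [3], [6]].
Step i=5: Q has 5 at row 4, column 1; remove 6 from row 4 of P and reverse-bump: 6 enters row 3 and ejects 3; 3 enters row 2 and ejects 2; 2 enters row 1 and ejects 1. So w(5) = 1. P is now [[2, 5], [3], [6]].
Step i=4: Q has 4 at row 3, column 1; remove 6 from row 3 of P and reverse-bump: 6 enters row 2 and ejects 3; 3 enters row 1 and ejects 2. So w(4) = 2. P is now [[3, 5], [6]].
Step i=3: Q has 3 at row 1, column 2; remove that cell from P, ejecting 5. So w(3) = 5. P is now [[3], [6]].
Step i=2: Q has 2 at row 2, column 1; remove 6 from row 2 of P and reverse-bump: 6 enters row 1 and ejects 3. So w(2) = 3. P is now [[6]].
Step i=1: Q has 1 at row 1, column 1; remove that cell from P, ejecting 6. So w(1) = 6. P is now [].

So w = 6 3 5 2 1 4.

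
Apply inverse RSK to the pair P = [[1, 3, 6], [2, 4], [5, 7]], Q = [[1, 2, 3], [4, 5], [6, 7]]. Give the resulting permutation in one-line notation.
Reverse the RSK construction: for i from n down to 1, find the cell of Q containing i, remove the entry at that cell from P, and reverse-bump it up through P; the value ejected from row 1 is w(i).

Step i=7: Q has 7 at row 3, column 2; remove 7 from row 3 of P and reverse-bump: 7 enters row 2 and ejects 4; 4 enters row 1 and ejects 3. So w(7) = 3. P is now [[1, 4, 6], [2, 7], [5]].
Step i=6: Q has 6 at row 3, column 1; remove 5 from row 3 of P and reverse-bump: 5 enters row 2 and ejects 2; 2 enters row 1 and ejects 1. So w(6) = 1. P is now [[2, 4, 6], [5, 7]].
Step i=5: Q has 5 at row 2, column 2; remove 7 from row 2 of P and reverse-bump: 7 enters row 1 and ejects 6. So w(5) = 6. P is now [[2, 4, 7], [5]].
Step i=4: Q has 4 at row 2, column 1; remove 5 from row 2 of P and reverse-bump: 5 enters row 1 and ejects 4. So w(4) = 4. P is now [[2, 5, 7]].
Step i=3: Q has 3 at row 1, column 3; remove that cell from P, ejecting 7. So w(3) = 7. P is now [[2, 5]].
Step i=2: Q has 2 at row 1, column 2; remove that cell from P, ejecting 5. So w(2) = 5. P is now [[2]].
Step i=1: Q has 1 at row 1, column 1; remove that cell from P, ejecting 2. So w(1) = 2. P is now [].

So w = 2 5 7 4 6 1 3.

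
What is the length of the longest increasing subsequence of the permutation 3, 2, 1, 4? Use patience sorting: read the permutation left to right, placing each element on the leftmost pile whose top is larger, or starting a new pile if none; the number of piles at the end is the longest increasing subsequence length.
2

3: new pile. tops = [3]
2: onto pile 1 (replacing 3). tops = [2]
1: onto pile 1 (replacing 2). tops = [1]
4: new pile. tops = [1, 4]

2 piles, so the longest increasing subsequence has length 2.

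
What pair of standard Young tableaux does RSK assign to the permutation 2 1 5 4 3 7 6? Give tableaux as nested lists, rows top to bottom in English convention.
P = [[1, 3, 6], [2, 4, 7], [5]], Q = [[1, 3, 6], [2, 4, 7], [5]]

Insert each entry of the permutation into P by Schensted row insertion, recording in Q the position of each new cell.

Insert 2: appended to row 1. P = [[2]], Q = [[1]].
Insert 1: 1 bumps 2 from row 1; 2 starts row 2. P = [[1], [2]], Q = [[1], [2]].
Insert 5: appended to row 1. P = [[1, 5], [2]], Q = [[1, 3], [2]].
Insert 4: 4 bumps 5 from row 1; 5 appends to row 2. P = [[1, 4], [2, 5]], Q = [[1, 3], [2, 4]].
Insert 3: 3 bumps 4 from row 1; 4 bumps 5 from row 2; 5 starts row 3. P = [[1, 3], [2, 4], [5]], Q = [[1, 3], [2, 4], [5]].
Insert 7: appended to row 1. P = [[1, 3, 7], [2, 4], [5]], Q = [[1, 3, 6], [2, 4], [5]].
Insert 6: 6 bumps 7 from row 1; 7 appends to row 2. P = [[1, 3, 6], [2, 4, 7], [5]], Q = [[1, 3, 6], [2, 4, 7], [5]].

So P = [[1, 3, 6], [2, 4, 7], [5]], Q = [[1, 3, 6], [2, 4, 7], [5]].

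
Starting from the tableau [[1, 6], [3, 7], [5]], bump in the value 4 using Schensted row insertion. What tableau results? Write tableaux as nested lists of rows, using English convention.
[[1, 4], [3, 6], [5, 7]]

In row 1, 4 replaces 6 (the leftmost entry greater than 4); 6 is bumped to row 2. In row 2, 6 replaces 7 (the leftmost entry greater than 6); 7 is bumped to row 3. 7 is appended to row 3. The new tableau is [[1, 4], [3, 6], [5, 7]].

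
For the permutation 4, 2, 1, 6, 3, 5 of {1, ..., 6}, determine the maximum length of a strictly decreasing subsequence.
3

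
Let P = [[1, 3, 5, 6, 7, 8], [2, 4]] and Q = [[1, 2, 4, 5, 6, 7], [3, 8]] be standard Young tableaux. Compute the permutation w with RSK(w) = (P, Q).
2 4 1 5 6 7 8 3

Reverse RSK: for i = n, n-1, ..., 1, locate i in Q, remove the corresponding corner cell from P, and reverse-bump its entry up through P; the value ejected from row 1 is w(i).

So w = 2 4 1 5 6 7 8 3.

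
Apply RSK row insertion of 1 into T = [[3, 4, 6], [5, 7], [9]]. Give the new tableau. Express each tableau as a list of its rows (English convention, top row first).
In row 1, 1 replaces 3 (the leftmost entry greater than 1); 3 is bumped to row 2. In row 2, 3 replaces 5 (the leftmost entry greater than 3); 5 is bumped to row 3. In row 3, 5 replaces 9 (the leftmost entry greater than 5); 9 is bumped to row 4. 9 starts a new row 4. The new tableau is [[1, 4, 6], [3, 7], [5], [9]].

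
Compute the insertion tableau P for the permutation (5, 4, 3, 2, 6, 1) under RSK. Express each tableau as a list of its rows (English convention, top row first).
P = [[1, 6], [2], [3], [4], [5]]

Insert 5: appended to row 1. P = [[5]].
Insert 4: 4 bumps 5 from row 1; 5 starts row 2. P = [[4], [5]].
Insert 3: 3 bumps 4 from row 1; 4 bumps 5 from row 2; 5 starts row 3. P = [[3], [4], [5]].
Insert 2: 2 bumps 3 from row 1; 3 bumps 4 from row 2; 4 bumps 5 from row 3; 5 starts row 4. P = [[2], [3], [4], [5]].
Insert 6: appended to row 1. P = [[2, 6], [3], [4], [5]].
Insert 1: 1 bumps 2 from row 1; 2 bumps 3 from row 2; 3 bumps 4 from row 3; 4 bumps 5 from row 4; 5 starts row 5. P = [[1, 6], [2], [3], [4], [5]].

So P = [[1, 6], [2], [3], [4], [5]].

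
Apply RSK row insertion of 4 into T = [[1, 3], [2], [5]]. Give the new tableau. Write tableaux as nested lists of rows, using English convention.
4 is larger than every entry of row 1, so it is appended to row 1. The new tableau is [[1, 3, 4], [2], [5]].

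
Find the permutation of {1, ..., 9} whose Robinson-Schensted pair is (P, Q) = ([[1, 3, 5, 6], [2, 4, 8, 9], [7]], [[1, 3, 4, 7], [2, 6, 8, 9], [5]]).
Reverse the RSK construction: for i from n down to 1, find the cell of Q containing i, remove the entry at that cell from P, and reverse-bump it up through P; the value ejected from row 1 is w(i).

Step i=9: Q has 9 at row 2, column 4; remove 9 from row 2 of P and reverse-bump: 9 enters row 1 and ejects 6. So w(9) = 6. P is now [[1, 3, 5, 9], [2, 4, 8], [7]].
Step i=8: Q has 8 at row 2, column 3; remove 8 from row 2 of P and reverse-bump: 8 enters row 1 and ejects 5. So w(8) = 5. P is now [[1, 3, 8, 9], [2, 4], [7]].
Step i=7: Q has 7 at row 1, column 4; remove that cell from P, ejecting 9. So w(7) = 9. P is now [[1, 3, 8], [2, 4], [7]].
Step i=6: Q has 6 at row 2, column 2; remove 4 from row 2 of P and reverse-bump: 4 enters row 1 and ejects 3. So w(6) = 3. P is now [[1, 4, 8], [2], [7]].
Step i=5: Q has 5 at row 3, column 1; remove 7 from row 3 of P and reverse-bump: 7 enters row 2 and ejects 2; 2 enters row 1 and ejects 1. So w(5) = 1. P is now [[2, 4, 8], [7]].
Step i=4: Q has 4 at row 1, column 3; remove that cell from P, ejecting 8. So w(4) = 8. P is now [[2, 4], [7]].
Step i=3: Q has 3 at row 1, column 2; remove that cell from P, ejecting 4. So w(3) = 4. P is now [[2], [7]].
Step i=2: Q has 2 at row 2, column 1; remove 7 from row 2 of P and reverse-bump: 7 enters row 1 and ejects 2. So w(2) = 2. P is now [[7]].
Step i=1: Q has 1 at row 1, column 1; remove that cell from P, ejecting 7. So w(1) = 7. P is now [].

So w = 7 2 4 8 1 3 9 5 6.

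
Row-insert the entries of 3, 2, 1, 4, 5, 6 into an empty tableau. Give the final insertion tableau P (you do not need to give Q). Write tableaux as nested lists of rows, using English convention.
P = [[1, 4, 5, 6], [2], [3]]

Insert 3: appended to row 1. P = [[3]].
Insert 2: 2 bumps 3 from row 1; 3 starts row 2. P = [[2], [3]].
Insert 1: 1 bumps 2 from row 1; 2 bumps 3 from row 2; 3 starts row 3. P = [[1], [2], [3]].
Insert 4: appended to row 1. P = [[1, 4], [2], [3]].
Insert 5: appended to row 1. P = [[1, 4, 5], [2], [3]].
Insert 6: appended to row 1. P = [[1, 4, 5, 6], [2], [3]].

So P = [[1, 4, 5, 6], [2], [3]].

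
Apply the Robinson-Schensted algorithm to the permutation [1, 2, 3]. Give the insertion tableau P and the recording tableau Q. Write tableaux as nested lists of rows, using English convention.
P = [[1, 2, 3]], Q = [[1, 2, 3]]

Insert each entry of the permutation into P by Schensted row insertion, recording in Q the position of each new cell.

Insert 1: appended to row 1. P = [[1]], Q = [[1]].
Insert 2: appended to row 1. P = [[1, 2]], Q = [[1, 2]].
Insert 3: appended to row 1. P = [[1, 2, 3]], Q = [[1, 2, 3]].

So P = [[1, 2, 3]], Q = [[1, 2, 3]].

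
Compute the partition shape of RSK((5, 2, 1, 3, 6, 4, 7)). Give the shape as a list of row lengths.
Row-insert each entry into an empty tableau.

After inserting 5: P = [[5]].
After inserting 2: P = [[2], [5]].
After inserting 1: P = [[1], [2], [5]].
After inserting 3: P = [[1, 3], [2], [5]].
After inserting 6: P = [[1, 3, 6], [2], [5]].
After inserting 4: P = [[1, 3, 4], [2, 6], [5]].
After inserting 7: P = [[1, 3, 4, 7], [2, 6], [5]].

The final insertion tableau P = [[1, 3, 4, 7], [2, 6], [5]] has shape [4, 2, 1].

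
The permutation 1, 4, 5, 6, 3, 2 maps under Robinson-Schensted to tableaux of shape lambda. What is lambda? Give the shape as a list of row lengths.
Row-insert each entry into an empty tableau.

After inserting 1: P = [[1]].
After inserting 4: P = [[1, 4]].
After inserting 5: P = [[1, 4, 5]].
After inserting 6: P = [[1, 4, 5, 6]].
After inserting 3: P = [[1, 3, 5, 6], [4]].
After inserting 2: P = [[1, 2, 5, 6], [3], [4]].

The final insertion tableau P = [[1, 2, 5, 6], [3], [4]] has shape [4, 1, 1].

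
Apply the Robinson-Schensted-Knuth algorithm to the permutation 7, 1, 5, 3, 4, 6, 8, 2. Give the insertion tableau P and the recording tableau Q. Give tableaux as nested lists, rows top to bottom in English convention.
P = [[1, 2, 4, 6, 8], [3], [5], [7]], Q = [[1, 3, 5, 6, 7], [2], [4], [8]]

Insert each entry of the permutation into P by Schensted row insertion, recording in Q the position of each new cell.

Insert 7: appended to row 1. P = [[7]].
Insert 1: 1 bumps 7 from row 1; 7 starts row 2. P = [[1], [7]].
Insert 5: appended to row 1. P = [[1, 5], [7]].
Insert 3: 3 bumps 5 from row 1; 5 bumps 7 from row 2; 7 starts row 3. P = [[1, 3], [5], [7]].
Insert 4: appended to row 1. P = [[1, 3, 4], [5], [7]].
Insert 6: appended to row 1. P = [[1, 3, 4, 6], [5], [7]].
Insert 8: appended to row 1. P = [[1, 3, 4, 6, 8], [5], [7]].
Insert 2: 2 bumps 3 from row 1; 3 bumps 5 from row 2; 5 bumps 7 from row 3; 7 starts row 4. P = [[1, 2, 4, 6, 8], [3], [5], [7]].

So P = [[1, 2, 4, 6, 8], [3], [5], [7]], Q = [[1, 3, 5, 6, 7], [2], [4], [8]].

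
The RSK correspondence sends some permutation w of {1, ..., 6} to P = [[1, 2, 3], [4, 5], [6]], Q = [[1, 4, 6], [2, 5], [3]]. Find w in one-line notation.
6 4 1 5 2 3

Reverse RSK: for i = n, n-1, ..., 1, locate i in Q, remove the corresponding corner cell from P, and reverse-bump its entry up through P; the value ejected from row 1 is w(i).

So w = 6 4 1 5 2 3.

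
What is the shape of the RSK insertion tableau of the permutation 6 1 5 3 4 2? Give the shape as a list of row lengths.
RSK row insertion gives P = [[1, 2, 4], [3], [5], [6]], which has shape [3, 1, 1, 1].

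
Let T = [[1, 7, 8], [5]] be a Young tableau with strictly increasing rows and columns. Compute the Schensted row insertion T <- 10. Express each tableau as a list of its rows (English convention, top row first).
[[1, 7, 8, 10], [5]]

10 is larger than every entry of row 1, so it is appended to row 1. The new tableau is [[1, 7, 8, 10], [5]].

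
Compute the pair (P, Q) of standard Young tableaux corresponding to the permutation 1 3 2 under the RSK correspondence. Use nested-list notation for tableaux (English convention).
P = [[1, 2], [3]], Q = [[1, 2], [3]]

Insert each entry of the permutation into P by Schensted row insertion, recording in Q the position of each new cell.

After inserting 1: P = [[1]].
After inserting 3: P = [[1, 3]].
After inserting 2: P = [[1, 2], [3]].

So P = [[1, 2], [3]], Q = [[1, 2], [3]].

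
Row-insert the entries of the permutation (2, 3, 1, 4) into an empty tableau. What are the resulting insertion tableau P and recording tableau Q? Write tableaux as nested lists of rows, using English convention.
Insert each entry of the permutation into P by Schensted row insertion, recording in Q the position of each new cell.

Insert 2: appended to row 1. P = [[2]].
Insert 3: appended to row 1. P = [[2, 3]].
Insert 1: 1 bumps 2 from row 1; 2 starts row 2. P = [[1, 3], [2]].
Insert 4: appended to row 1. P = [[1, 3, 4], [2]].

So P = [[1, 3, 4], [2]], Q = [[1, 2, 4], [3]].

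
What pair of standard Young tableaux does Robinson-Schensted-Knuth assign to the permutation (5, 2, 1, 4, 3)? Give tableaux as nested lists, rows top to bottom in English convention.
P = [[1, 3], [2, 4], [5]], Q = [[1, 4], [2, 5], [3]]

Insert each entry of the permutation into P by Schensted row insertion, recording in Q the position of each new cell.

Insert 5: appended to row 1. P = [[5]].
Insert 2: 2 bumps 5 from row 1; 5 starts row 2. P = [[2], [5]].
Insert 1: 1 bumps 2 from row 1; 2 bumps 5 from row 2; 5 starts row 3. P = [[1], [2], [5]].
Insert 4: appended to row 1. P = [[1, 4], [2], [5]].
Insert 3: 3 bumps 4 from row 1; 4 appends to row 2. P = [[1, 3], [2, 4], [5]].

So P = [[1, 3], [2, 4], [5]], Q = [[1, 4], [2, 5], [3]].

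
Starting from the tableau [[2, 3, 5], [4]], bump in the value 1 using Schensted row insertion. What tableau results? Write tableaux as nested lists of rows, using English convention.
In row 1, 1 replaces 2 (the leftmost entry greater than 1); 2 is bumped to row 2. In row 2, 2 replaces 4 (the leftmost entry greater than 2); 4 is bumped to row 3. 4 starts a new row 3. The new tableau is [[1, 3, 5], [2], [4]].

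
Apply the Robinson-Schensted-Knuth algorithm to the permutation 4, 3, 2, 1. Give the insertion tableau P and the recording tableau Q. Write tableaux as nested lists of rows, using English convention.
Insert each entry of the permutation into P by Schensted row insertion, recording in Q the position of each new cell.

After inserting 4: P = [[4]].
After inserting 3: P = [[3], [4]].
After inserting 2: P = [[2], [3], [4]].
After inserting 1: P = [[1], [2], [3], [4]].

So P = [[1], [2], [3], [4]], Q = [[1], [2], [3], [4]].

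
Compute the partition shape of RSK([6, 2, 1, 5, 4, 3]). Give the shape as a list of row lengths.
[2, 2, 1, 1]

Row-insert each entry into an empty tableau.

After inserting 6: P = [[6]].
After inserting 2: P = [[2], [6]].
After inserting 1: P = [[1], [2], [6]].
After inserting 5: P = [[1, 5], [2], [6]].
After inserting 4: P = [[1, 4], [2, 5], [6]].
After inserting 3: P = [[1, 3], [2, 4], [5], [6]].

The final insertion tableau P = [[1, 3], [2, 4], [5], [6]] has shape [2, 2, 1, 1].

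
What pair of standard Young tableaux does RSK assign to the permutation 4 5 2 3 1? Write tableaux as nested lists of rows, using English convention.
P = [[1, 3], [2, 5], [4]], Q = [[1, 2], [3, 4], [5]]

Insert each entry of the permutation into P by Schensted row insertion, recording in Q the position of each new cell.

After inserting 4: P = [[4]].
After inserting 5: P = [[4, 5]].
After inserting 2: P = [[2, 5], [4]].
After inserting 3: P = [[2, 3], [4, 5]].
After inserting 1: P = [[1, 3], [2, 5], [4]].

So P = [[1, 3], [2, 5], [4]], Q = [[1, 2], [3, 4], [5]].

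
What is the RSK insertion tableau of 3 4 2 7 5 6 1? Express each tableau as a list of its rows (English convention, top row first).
After inserting 3: P = [[3]].
After inserting 4: P = [[3, 4]].
After inserting 2: P = [[2, 4], [3]].
After inserting 7: P = [[2, 4, 7], [3]].
After inserting 5: P = [[2, 4, 5], [3, 7]].
After inserting 6: P = [[2, 4, 5, 6], [3, 7]].
After inserting 1: P = [[1, 4, 5, 6], [2, 7], [3]].

So P = [[1, 4, 5, 6], [2, 7], [3]].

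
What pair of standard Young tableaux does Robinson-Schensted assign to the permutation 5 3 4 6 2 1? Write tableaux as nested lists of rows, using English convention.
Insert each entry of the permutation into P by Schensted row insertion, recording in Q the position of each new cell.

Insert 5: appended to row 1. P = [[5]], Q = [[1]].
Insert 3: 3 bumps 5 from row 1; 5 starts row 2. P = [[3], [5]], Q = [[1], [2]].
Insert 4: appended to row 1. P = [[3, 4], [5]], Q = [[1, 3], [2]].
Insert 6: appended to row 1. P = [[3, 4, 6], [5]], Q = [[1, 3, 4], [2]].
Insert 2: 2 bumps 3 from row 1; 3 bumps 5 from row 2; 5 starts row 3. P = [[2, 4, 6], [3], [5]], Q = [[1, 3, 4], [2], [5]].
Insert 1: 1 bumps 2 from row 1; 2 bumps 3 from row 2; 3 bumps 5 from row 3; 5 starts row 4. P = [[1, 4, 6], [2], [3], [5]], Q = [[1, 3, 4], [2], [5], [6]].

So P = [[1, 4, 6], [2], [3], [5]], Q = [[1, 3, 4], [2], [5], [6]].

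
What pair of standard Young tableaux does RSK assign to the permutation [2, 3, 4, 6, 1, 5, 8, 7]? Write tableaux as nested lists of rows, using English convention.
Insert each entry of the permutation into P by Schensted row insertion, recording in Q the position of each new cell.

Insert 2: appended to row 1. P = [[2]].
Insert 3: appended to row 1. P = [[2, 3]].
Insert 4: appended to row 1. P = [[2, 3, 4]].
Insert 6: appended to row 1. P = [[2, 3, 4, 6]].
Insert 1: 1 bumps 2 from row 1; 2 starts row 2. P = [[1, 3, 4, 6], [2]].
Insert 5: 5 bumps 6 from row 1; 6 appends to row 2. P = [[1, 3, 4, 5], [2, 6]].
Insert 8: appended to row 1. P = [[1, 3, 4, 5, 8], [2, 6]].
Insert 7: 7 bumps 8 from row 1; 8 appends to row 2. P = [[1, 3, 4, 5, 7], [2, 6, 8]].

So P = [[1, 3, 4, 5, 7], [2, 6, 8]], Q = [[1, 2, 3, 4, 7], [5, 6, 8]].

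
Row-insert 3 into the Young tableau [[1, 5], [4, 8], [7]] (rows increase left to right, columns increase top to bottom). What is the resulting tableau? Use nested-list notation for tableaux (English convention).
[[1, 3], [4, 5], [7, 8]]

In row 1, 3 replaces 5 (the leftmost entry greater than 3); 5 is bumped to row 2. In row 2, 5 replaces 8 (the leftmost entry greater than 5); 8 is bumped to row 3. 8 is appended to row 3. The new tableau is [[1, 3], [4, 5], [7, 8]].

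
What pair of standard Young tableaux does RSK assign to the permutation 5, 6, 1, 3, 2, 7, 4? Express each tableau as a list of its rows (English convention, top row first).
P = [[1, 2, 4], [3, 6, 7], [5]], Q = [[1, 2, 6], [3, 4, 7], [5]]

Insert each entry of the permutation into P by Schensted row insertion, recording in Q the position of each new cell.

Insert 5: appended to row 1. P = [[5]].
Insert 6: appended to row 1. P = [[5, 6]].
Insert 1: 1 bumps 5 from row 1; 5 starts row 2. P = [[1, 6], [5]].
Insert 3: 3 bumps 6 from row 1; 6 appends to row 2. P = [[1, 3], [5, 6]].
Insert 2: 2 bumps 3 from row 1; 3 bumps 5 from row 2; 5 starts row 3. P = [[1, 2], [3, 6], [5]].
Insert 7: appended to row 1. P = [[1, 2, 7], [3, 6], [5]].
Insert 4: 4 bumps 7 from row 1; 7 appends to row 2. P = [[1, 2, 4], [3, 6, 7], [5]].

So P = [[1, 2, 4], [3, 6, 7], [5]], Q = [[1, 2, 6], [3, 4, 7], [5]].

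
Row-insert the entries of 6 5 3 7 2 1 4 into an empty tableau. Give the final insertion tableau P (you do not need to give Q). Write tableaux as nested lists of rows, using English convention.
Insert 6: appended to row 1. P = [[6]].
Insert 5: 5 bumps 6 from row 1; 6 starts row 2. P = [[5], [6]].
Insert 3: 3 bumps 5 from row 1; 5 bumps 6 from row 2; 6 starts row 3. P = [[3], [5], [6]].
Insert 7: appended to row 1. P = [[3, 7], [5], [6]].
Insert 2: 2 bumps 3 from row 1; 3 bumps 5 from row 2; 5 bumps 6 from row 3; 6 starts row 4. P = [[2, 7], [3], [5], [6]].
Insert 1: 1 bumps 2 from row 1; 2 bumps 3 from row 2; 3 bumps 5 from row 3; 5 bumps 6 from row 4; 6 starts row 5. P = [[1, 7], [2], [3], [5], [6]].
Insert 4: 4 bumps 7 from row 1; 7 appends to row 2. P = [[1, 4], [2, 7], [3], [5], [6]].

So P = [[1, 4], [2, 7], [3], [5], [6]].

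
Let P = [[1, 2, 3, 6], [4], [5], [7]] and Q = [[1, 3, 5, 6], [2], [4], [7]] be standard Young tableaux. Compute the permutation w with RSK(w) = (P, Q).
Reverse the RSK construction: for i from n down to 1, find the cell of Q containing i, remove the entry at that cell from P, and reverse-bump it up through P; the value ejected from row 1 is w(i).

Step i=7: Q has 7 at row 4, column 1; remove 7 from row 4 of P and reverse-bump: 7 enters row 3 and ejects 5; 5 enters row 2 and ejects 4; 4 enters row 1 and ejects 3. So w(7) = 3. P is now [[1, 2, 4, 6], [5], [7]].
Step i=6: Q has 6 at row 1, column 4; remove that cell from P, ejecting 6. So w(6) = 6. P is now [[1, 2, 4], [5], [7]].
Step i=5: Q has 5 at row 1, column 3; remove that cell from P, ejecting 4. So w(5) = 4. P is now [[1, 2], [5], [7]].
Step i=4: Q has 4 at row 3, column 1; remove 7 from row 3 of P and reverse-bump: 7 enters row 2 and ejects 5; 5 enters row 1 and ejects 2. So w(4) = 2. P is now [[1, 5], [7]].
Step i=3: Q has 3 at row 1, column 2; remove that cell from P, ejecting 5. So w(3) = 5. P is now [[1], [7]].
Step i=2: Q has 2 at row 2, column 1; remove 7 from row 2 of P and reverse-bump: 7 enters row 1 and ejects 1. So w(2) = 1. P is now [[7]].
Step i=1: Q has 1 at row 1, column 1; remove that cell from P, ejecting 7. So w(1) = 7. P is now [].

So w = 7 1 5 2 4 6 3.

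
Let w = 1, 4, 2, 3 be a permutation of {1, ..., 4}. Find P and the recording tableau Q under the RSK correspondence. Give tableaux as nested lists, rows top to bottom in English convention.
Insert each entry of the permutation into P by Schensted row insertion, recording in Q the position of each new cell.

After inserting 1: P = [[1]].
After inserting 4: P = [[1, 4]].
After inserting 2: P = [[1, 2], [4]].
After inserting 3: P = [[1, 2, 3], [4]].

So P = [[1, 2, 3], [4]], Q = [[1, 2, 4], [3]].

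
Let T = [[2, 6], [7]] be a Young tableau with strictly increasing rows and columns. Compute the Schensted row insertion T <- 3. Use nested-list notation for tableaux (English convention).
In row 1, 3 replaces 6 (the leftmost entry greater than 3); 6 is bumped to row 2. In row 2, 6 replaces 7 (the leftmost entry greater than 6); 7 is bumped to row 3. 7 starts a new row 3. The new tableau is [[2, 3], [6], [7]].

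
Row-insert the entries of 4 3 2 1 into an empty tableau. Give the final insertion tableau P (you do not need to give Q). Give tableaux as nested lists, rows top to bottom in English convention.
Insert 4: appended to row 1. P = [[4]].
Insert 3: 3 bumps 4 from row 1; 4 starts row 2. P = [[3], [4]].
Insert 2: 2 bumps 3 from row 1; 3 bumps 4 from row 2; 4 starts row 3. P = [[2], [3], [4]].
Insert 1: 1 bumps 2 from row 1; 2 bumps 3 from row 2; 3 bumps 4 from row 3; 4 starts row 4. P = [[1], [2], [3], [4]].

So P = [[1], [2], [3], [4]].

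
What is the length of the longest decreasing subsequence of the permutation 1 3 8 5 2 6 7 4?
3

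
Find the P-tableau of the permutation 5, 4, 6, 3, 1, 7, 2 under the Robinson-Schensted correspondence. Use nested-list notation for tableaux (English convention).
Insert 5: appended to row 1. P = [[5]].
Insert 4: 4 bumps 5 from row 1; 5 starts row 2. P = [[4], [5]].
Insert 6: appended to row 1. P = [[4, 6], [5]].
Insert 3: 3 bumps 4 from row 1; 4 bumps 5 from row 2; 5 starts row 3. P = [[3, 6], [4], [5]].
Insert 1: 1 bumps 3 from row 1; 3 bumps 4 from row 2; 4 bumps 5 from row 3; 5 starts row 4. P = [[1, 6], [3], [4], [5]].
Insert 7: appended to row 1. P = [[1, 6, 7], [3], [4], [5]].
Insert 2: 2 bumps 6 from row 1; 6 appends to row 2. P = [[1, 2, 7], [3, 6], [4], [5]].

So P = [[1, 2, 7], [3, 6], [4], [5]].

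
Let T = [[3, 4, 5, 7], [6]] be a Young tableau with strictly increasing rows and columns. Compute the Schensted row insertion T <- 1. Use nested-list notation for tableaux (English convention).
[[1, 4, 5, 7], [3], [6]]

In row 1, 1 replaces 3 (the leftmost entry greater than 1); 3 is bumped to row 2. In row 2, 3 replaces 6 (the leftmost entry greater than 3); 6 is bumped to row 3. 6 starts a new row 3. The new tableau is [[1, 4, 5, 7], [3], [6]].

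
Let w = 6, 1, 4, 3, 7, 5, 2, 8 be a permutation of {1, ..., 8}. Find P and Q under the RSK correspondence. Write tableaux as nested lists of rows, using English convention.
Insert each entry of the permutation into P by Schensted row insertion, recording in Q the position of each new cell.

Insert 6: appended to row 1. P = [[6]].
Insert 1: 1 bumps 6 from row 1; 6 starts row 2. P = [[1], [6]].
Insert 4: appended to row 1. P = [[1, 4], [6]].
Insert 3: 3 bumps 4 from row 1; 4 bumps 6 from row 2; 6 starts row 3. P = [[1, 3], [4], [6]].
Insert 7: appended to row 1. P = [[1, 3, 7], [4], [6]].
Insert 5: 5 bumps 7 from row 1; 7 appends to row 2. P = [[1, 3, 5], [4, 7], [6]].
Insert 2: 2 bumps 3 from row 1; 3 bumps 4 from row 2; 4 bumps 6 from row 3; 6 starts row 4. P = [[1, 2, 5], [3, 7], [4], [6]].
Insert 8: appended to row 1. P = [[1, 2, 5, 8], [3, 7], [4], [6]].

So P = [[1, 2, 5, 8], [3, 7], [4], [6]], Q = [[1, 3, 5, 8], [2, 6], [4], [7]].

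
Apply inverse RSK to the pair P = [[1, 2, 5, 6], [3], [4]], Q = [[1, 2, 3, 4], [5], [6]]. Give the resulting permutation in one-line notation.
Reverse the RSK construction: for i from n down to 1, find the cell of Q containing i, remove the entry at that cell from P, and reverse-bump it up through P; the value ejected from row 1 is w(i).

Step i=6: Q has 6 at row 3, column 1; remove 4 from row 3 of P and reverse-bump: 4 enters row 2 and ejects 3; 3 enters row 1 and ejects 2. So w(6) = 2. P is now [[1, 3, 5, 6], [4]].
Step i=5: Q has 5 at row 2, column 1; remove 4 from row 2 of P and reverse-bump: 4 enters row 1 and ejects 3. So w(5) = 3. P is now [[1, 4, 5, 6]].
Step i=4: Q has 4 at row 1, column 4; remove that cell from P, ejecting 6. So w(4) = 6. P is now [[1, 4, 5]].
Step i=3: Q has 3 at row 1, column 3; remove that cell from P, ejecting 5. So w(3) = 5. P is now [[1, 4]].
Step i=2: Q has 2 at row 1, column 2; remove that cell from P, ejecting 4. So w(2) = 4. P is now [[1]].
Step i=1: Q has 1 at row 1, column 1; remove that cell from P, ejecting 1. So w(1) = 1. P is now [].

So w = 1 4 5 6 3 2.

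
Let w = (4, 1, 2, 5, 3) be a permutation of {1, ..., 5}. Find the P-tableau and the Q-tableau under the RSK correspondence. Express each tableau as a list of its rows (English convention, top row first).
P = [[1, 2, 3], [4, 5]], Q = [[1, 3, 4], [2, 5]]

Insert each entry of the permutation into P by Schensted row insertion, recording in Q the position of each new cell.

Insert 4: appended to row 1. P = [[4]].
Insert 1: 1 bumps 4 from row 1; 4 starts row 2. P = [[1], [4]].
Insert 2: appended to row 1. P = [[1, 2], [4]].
Insert 5: appended to row 1. P = [[1, 2, 5], [4]].
Insert 3: 3 bumps 5 from row 1; 5 appends to row 2. P = [[1, 2, 3], [4, 5]].

So P = [[1, 2, 3], [4, 5]], Q = [[1, 3, 4], [2, 5]].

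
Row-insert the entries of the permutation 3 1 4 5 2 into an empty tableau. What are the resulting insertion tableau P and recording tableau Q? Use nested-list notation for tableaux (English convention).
P = [[1, 2, 5], [3, 4]], Q = [[1, 3, 4], [2, 5]]

Insert each entry of the permutation into P by Schensted row insertion, recording in Q the position of each new cell.

Insert 3: appended to row 1. P = [[3]], Q = [[1]].
Insert 1: 1 bumps 3 from row 1; 3 starts row 2. P = [[1], [3]], Q = [[1], [2]].
Insert 4: appended to row 1. P = [[1, 4], [3]], Q = [[1, 3], [2]].
Insert 5: appended to row 1. P = [[1, 4, 5], [3]], Q = [[1, 3, 4], [2]].
Insert 2: 2 bumps 4 from row 1; 4 appends to row 2. P = [[1, 2, 5], [3, 4]], Q = [[1, 3, 4], [2, 5]].

So P = [[1, 2, 5], [3, 4]], Q = [[1, 3, 4], [2, 5]].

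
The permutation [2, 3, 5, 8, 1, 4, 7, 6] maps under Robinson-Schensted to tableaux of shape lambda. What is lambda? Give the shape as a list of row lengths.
Row-insert each entry into an empty tableau.

After inserting 2: P = [[2]].
After inserting 3: P = [[2, 3]].
After inserting 5: P = [[2, 3, 5]].
After inserting 8: P = [[2, 3, 5, 8]].
After inserting 1: P = [[1, 3, 5, 8], [2]].
After inserting 4: P = [[1, 3, 4, 8], [2, 5]].
After inserting 7: P = [[1, 3, 4, 7], [2, 5, 8]].
After inserting 6: P = [[1, 3, 4, 6], [2, 5, 7], [8]].

The final insertion tableau P = [[1, 3, 4, 6], [2, 5, 7], [8]] has shape [4, 3, 1].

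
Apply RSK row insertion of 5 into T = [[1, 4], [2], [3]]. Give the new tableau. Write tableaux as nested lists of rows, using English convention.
[[1, 4, 5], [2], [3]]

5 is larger than every entry of row 1, so it is appended to row 1. The new tableau is [[1, 4, 5], [2], [3]].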